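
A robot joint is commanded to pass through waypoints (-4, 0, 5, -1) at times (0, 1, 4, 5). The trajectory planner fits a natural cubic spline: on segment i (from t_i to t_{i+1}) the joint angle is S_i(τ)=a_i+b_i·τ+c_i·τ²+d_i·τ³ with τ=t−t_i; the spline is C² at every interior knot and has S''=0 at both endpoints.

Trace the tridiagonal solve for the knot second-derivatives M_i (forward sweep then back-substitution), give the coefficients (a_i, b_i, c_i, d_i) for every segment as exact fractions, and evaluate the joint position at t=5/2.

Δ: Δ0=4, Δ1=5/3, Δ2=-6
row 1: diag=8, rhs=-14; c'=3/8, d'=-7/4
row 2: denom=8−3·3/8=55/8; d'=(-46−3·-7/4)/(55/8)=-326/55
back: M2=-326/55
back: M1=-7/4−3/8·-326/55=26/55
M: M0=0, M1=26/55, M2=-326/55, M3=0
seg 0: a=-4, c=M0/2=0, d=(M1−M0)/(6·1)=13/165, b=Δ0−h0·(2M0+M1)/6=647/165
seg 1: a=0, c=M1/2=13/55, d=(M2−M1)/(6·3)=-16/45, b=Δ1−h1·(2M1+M2)/6=686/165
seg 2: a=5, c=M2/2=-163/55, d=(M3−M2)/(6·1)=163/165, b=Δ2−h2·(2M2+M3)/6=-664/165
t_q=5/2 → seg 1, τ=3/2; S=0+686/165·τ+13/55·τ²+-16/45·τ³=245/44

  seg 0: a=-4 b=647/165 c=0 d=13/165
  seg 1: a=0 b=686/165 c=13/55 d=-16/45
  seg 2: a=5 b=-664/165 c=-163/55 d=163/165
S(5/2) = 245/44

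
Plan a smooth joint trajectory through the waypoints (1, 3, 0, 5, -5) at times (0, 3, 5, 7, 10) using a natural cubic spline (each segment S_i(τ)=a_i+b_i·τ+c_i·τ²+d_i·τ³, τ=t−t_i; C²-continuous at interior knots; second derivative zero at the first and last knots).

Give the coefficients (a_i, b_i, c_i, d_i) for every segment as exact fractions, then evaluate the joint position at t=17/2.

Δ: Δ0=2/3, Δ1=-3/2, Δ2=5/2, Δ3=-10/3
row 1: diag=10, rhs=-13; c'=1/5, d'=-13/10
row 2: denom=8−2·1/5=38/5; d'=(24−2·-13/10)/(38/5)=7/2
row 3: denom=10−2·5/19=180/19; d'=(-35−2·7/2)/(180/19)=-133/30
back: M3=-133/30
back: M2=7/2−5/19·-133/30=14/3
back: M1=-13/10−1/5·14/3=-67/30
M: M0=0, M1=-67/30, M2=14/3, M3=-133/30, M4=0
seg 0: a=1, c=M0/2=0, d=(M1−M0)/(6·3)=-67/540, b=Δ0−h0·(2M0+M1)/6=107/60
seg 1: a=3, c=M1/2=-67/60, d=(M2−M1)/(6·2)=23/40, b=Δ1−h1·(2M1+M2)/6=-47/30
seg 2: a=0, c=M2/2=7/3, d=(M3−M2)/(6·2)=-91/120, b=Δ2−h2·(2M2+M3)/6=13/15
seg 3: a=5, c=M3/2=-133/60, d=(M4−M3)/(6·3)=133/540, b=Δ3−h3·(2M3+M4)/6=11/10
t_q=17/2 → seg 3, τ=3/2; S=5+11/10·τ+-133/60·τ²+133/540·τ³=399/160

  seg 0: a=1 b=107/60 c=0 d=-67/540
  seg 1: a=3 b=-47/30 c=-67/60 d=23/40
  seg 2: a=0 b=13/15 c=7/3 d=-91/120
  seg 3: a=5 b=11/10 c=-133/60 d=133/540
S(17/2) = 399/160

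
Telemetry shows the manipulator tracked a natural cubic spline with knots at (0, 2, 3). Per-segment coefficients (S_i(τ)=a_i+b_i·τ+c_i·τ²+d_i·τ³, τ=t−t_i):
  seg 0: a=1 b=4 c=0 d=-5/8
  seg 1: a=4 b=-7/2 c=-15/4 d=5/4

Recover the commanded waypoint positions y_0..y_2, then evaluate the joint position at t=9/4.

y_0=1 y_1=4 y_2=-2
S(9/4) = 745/256

y_0 = S_0(0) = a_0 = 1
y_1 = S_1(0) = a_1 = 4
y_2 = S_1(1) = -2
t_q=9/4 is in segment 1 (τ=1/4); S_1(τ)=745/256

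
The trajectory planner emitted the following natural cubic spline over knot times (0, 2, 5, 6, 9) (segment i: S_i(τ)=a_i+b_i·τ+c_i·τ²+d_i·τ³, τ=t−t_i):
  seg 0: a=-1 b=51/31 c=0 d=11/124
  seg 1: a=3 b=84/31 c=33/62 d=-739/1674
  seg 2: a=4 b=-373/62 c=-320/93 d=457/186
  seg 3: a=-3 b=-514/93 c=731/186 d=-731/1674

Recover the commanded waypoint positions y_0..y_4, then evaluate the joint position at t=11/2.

y_0 = S_0(0) = a_0 = -1
y_1 = S_1(0) = a_1 = 3
y_2 = S_2(0) = a_2 = 4
y_3 = S_3(0) = a_3 = -3
y_4 = S_3(3) = 4
t_q=11/2 is in segment 2 (τ=1/2); S_2(τ)=653/1488

y_0=-1 y_1=3 y_2=4 y_3=-3 y_4=4
S(11/2) = 653/1488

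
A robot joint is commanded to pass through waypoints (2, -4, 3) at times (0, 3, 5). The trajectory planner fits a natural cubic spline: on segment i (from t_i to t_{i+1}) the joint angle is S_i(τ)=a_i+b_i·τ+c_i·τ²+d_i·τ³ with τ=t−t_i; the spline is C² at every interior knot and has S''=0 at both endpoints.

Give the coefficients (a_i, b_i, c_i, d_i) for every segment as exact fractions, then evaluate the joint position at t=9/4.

  seg 0: a=2 b=-73/20 c=0 d=11/60
  seg 1: a=-4 b=13/10 c=33/20 d=-11/40
S(9/4) = -5279/1280

Δ: Δ0=-2, Δ1=7/2
row 1: diag=10, rhs=33; c'=1/5, d'=33/10
back: M1=33/10
M: M0=0, M1=33/10, M2=0
seg 0: a=2, c=M0/2=0, d=(M1−M0)/(6·3)=11/60, b=Δ0−h0·(2M0+M1)/6=-73/20
seg 1: a=-4, c=M1/2=33/20, d=(M2−M1)/(6·2)=-11/40, b=Δ1−h1·(2M1+M2)/6=13/10
t_q=9/4 → seg 0, τ=9/4; S=2+-73/20·τ+0·τ²+11/60·τ³=-5279/1280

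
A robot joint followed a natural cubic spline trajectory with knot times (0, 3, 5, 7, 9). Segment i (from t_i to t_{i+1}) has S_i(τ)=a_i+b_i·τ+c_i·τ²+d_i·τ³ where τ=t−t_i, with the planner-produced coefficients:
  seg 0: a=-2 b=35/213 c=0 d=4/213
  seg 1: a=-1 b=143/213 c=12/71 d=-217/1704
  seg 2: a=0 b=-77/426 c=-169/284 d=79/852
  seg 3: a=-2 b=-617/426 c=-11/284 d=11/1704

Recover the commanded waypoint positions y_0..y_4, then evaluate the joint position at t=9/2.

y_0=-2 y_1=-1 y_2=0 y_3=-2 y_4=-5
S(9/2) = -193/4544

y_0 = S_0(0) = a_0 = -2
y_1 = S_1(0) = a_1 = -1
y_2 = S_2(0) = a_2 = 0
y_3 = S_3(0) = a_3 = -2
y_4 = S_3(2) = -5
t_q=9/2 is in segment 1 (τ=3/2); S_1(τ)=-193/4544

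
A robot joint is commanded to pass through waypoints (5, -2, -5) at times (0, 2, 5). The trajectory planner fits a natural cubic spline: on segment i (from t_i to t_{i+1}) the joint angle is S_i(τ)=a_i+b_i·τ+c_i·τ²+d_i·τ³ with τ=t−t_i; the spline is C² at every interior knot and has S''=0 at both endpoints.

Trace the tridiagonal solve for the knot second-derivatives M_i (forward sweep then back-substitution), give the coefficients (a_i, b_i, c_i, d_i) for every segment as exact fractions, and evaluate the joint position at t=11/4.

Δ: Δ0=-7/2, Δ1=-1
row 1: diag=10, rhs=15; c'=3/10, d'=3/2
back: M1=3/2
M: M0=0, M1=3/2, M2=0
seg 0: a=5, c=M0/2=0, d=(M1−M0)/(6·2)=1/8, b=Δ0−h0·(2M0+M1)/6=-4
seg 1: a=-2, c=M1/2=3/4, d=(M2−M1)/(6·3)=-1/12, b=Δ1−h1·(2M1+M2)/6=-5/2
t_q=11/4 → seg 1, τ=3/4; S=-2+-5/2·τ+3/4·τ²+-1/12·τ³=-893/256

  seg 0: a=5 b=-4 c=0 d=1/8
  seg 1: a=-2 b=-5/2 c=3/4 d=-1/12
S(11/4) = -893/256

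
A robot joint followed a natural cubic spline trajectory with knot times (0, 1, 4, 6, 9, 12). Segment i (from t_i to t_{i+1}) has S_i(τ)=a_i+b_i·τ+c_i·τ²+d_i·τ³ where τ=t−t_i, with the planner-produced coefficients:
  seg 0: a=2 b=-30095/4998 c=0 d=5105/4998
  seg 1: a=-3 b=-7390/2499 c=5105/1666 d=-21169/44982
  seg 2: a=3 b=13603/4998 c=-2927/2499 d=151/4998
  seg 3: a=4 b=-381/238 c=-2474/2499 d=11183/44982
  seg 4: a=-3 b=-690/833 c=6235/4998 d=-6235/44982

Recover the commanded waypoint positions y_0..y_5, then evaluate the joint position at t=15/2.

y_0 = S_0(0) = a_0 = 2
y_1 = S_1(0) = a_1 = -3
y_2 = S_2(0) = a_2 = 3
y_3 = S_3(0) = a_3 = 4
y_4 = S_4(0) = a_4 = -3
y_5 = S_4(3) = 2
t_q=15/2 is in segment 3 (τ=3/2); S_3(τ)=2803/13328

y_0=2 y_1=-3 y_2=3 y_3=4 y_4=-3 y_5=2
S(15/2) = 2803/13328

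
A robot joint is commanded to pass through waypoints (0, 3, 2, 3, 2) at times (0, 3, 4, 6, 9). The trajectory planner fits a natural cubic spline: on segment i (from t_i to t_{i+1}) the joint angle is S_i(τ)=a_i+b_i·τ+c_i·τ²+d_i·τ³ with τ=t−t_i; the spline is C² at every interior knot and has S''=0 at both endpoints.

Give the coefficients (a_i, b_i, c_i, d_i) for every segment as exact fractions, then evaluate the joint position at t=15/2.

  seg 0: a=0 b=412/219 c=0 d=-193/1971
  seg 1: a=3 b=-167/219 c=-193/219 d=47/73
  seg 2: a=2 b=-130/219 c=230/219 d=-147/584
  seg 3: a=3 b=257/438 c=-403/876 d=403/7884
S(15/2) = 7049/2336

Δ: Δ0=1, Δ1=-1, Δ2=1/2, Δ3=-1/3
row 1: diag=8, rhs=-12; c'=1/8, d'=-3/2
row 2: denom=6−1·1/8=47/8; d'=(9−1·-3/2)/(47/8)=84/47
row 3: denom=10−2·16/47=438/47; d'=(-5−2·84/47)/(438/47)=-403/438
back: M3=-403/438
back: M2=84/47−16/47·-403/438=460/219
back: M1=-3/2−1/8·460/219=-386/219
M: M0=0, M1=-386/219, M2=460/219, M3=-403/438, M4=0
seg 0: a=0, c=M0/2=0, d=(M1−M0)/(6·3)=-193/1971, b=Δ0−h0·(2M0+M1)/6=412/219
seg 1: a=3, c=M1/2=-193/219, d=(M2−M1)/(6·1)=47/73, b=Δ1−h1·(2M1+M2)/6=-167/219
seg 2: a=2, c=M2/2=230/219, d=(M3−M2)/(6·2)=-147/584, b=Δ2−h2·(2M2+M3)/6=-130/219
seg 3: a=3, c=M3/2=-403/876, d=(M4−M3)/(6·3)=403/7884, b=Δ3−h3·(2M3+M4)/6=257/438
t_q=15/2 → seg 3, τ=3/2; S=3+257/438·τ+-403/876·τ²+403/7884·τ³=7049/2336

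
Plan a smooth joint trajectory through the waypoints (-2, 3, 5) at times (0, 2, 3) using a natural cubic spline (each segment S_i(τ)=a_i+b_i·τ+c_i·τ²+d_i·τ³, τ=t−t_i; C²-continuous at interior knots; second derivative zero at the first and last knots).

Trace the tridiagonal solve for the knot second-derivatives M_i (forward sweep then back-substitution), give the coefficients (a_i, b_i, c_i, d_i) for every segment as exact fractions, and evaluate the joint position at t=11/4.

  seg 0: a=-2 b=8/3 c=0 d=-1/24
  seg 1: a=3 b=13/6 c=-1/4 d=1/12
S(11/4) = 1157/256

Δ: Δ0=5/2, Δ1=2
row 1: diag=6, rhs=-3; c'=1/6, d'=-1/2
back: M1=-1/2
M: M0=0, M1=-1/2, M2=0
seg 0: a=-2, c=M0/2=0, d=(M1−M0)/(6·2)=-1/24, b=Δ0−h0·(2M0+M1)/6=8/3
seg 1: a=3, c=M1/2=-1/4, d=(M2−M1)/(6·1)=1/12, b=Δ1−h1·(2M1+M2)/6=13/6
t_q=11/4 → seg 1, τ=3/4; S=3+13/6·τ+-1/4·τ²+1/12·τ³=1157/256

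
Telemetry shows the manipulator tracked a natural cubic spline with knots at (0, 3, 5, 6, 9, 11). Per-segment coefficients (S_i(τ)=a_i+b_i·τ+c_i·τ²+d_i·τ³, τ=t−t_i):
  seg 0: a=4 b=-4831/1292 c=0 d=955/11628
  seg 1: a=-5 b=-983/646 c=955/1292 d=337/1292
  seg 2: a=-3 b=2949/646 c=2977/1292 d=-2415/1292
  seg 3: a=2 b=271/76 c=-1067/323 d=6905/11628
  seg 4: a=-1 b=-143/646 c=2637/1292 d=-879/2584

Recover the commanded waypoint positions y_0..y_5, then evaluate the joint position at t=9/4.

y_0=4 y_1=-5 y_2=-3 y_3=2 y_4=-1 y_5=4
S(9/4) = -287557/82688

y_0 = S_0(0) = a_0 = 4
y_1 = S_1(0) = a_1 = -5
y_2 = S_2(0) = a_2 = -3
y_3 = S_3(0) = a_3 = 2
y_4 = S_4(0) = a_4 = -1
y_5 = S_4(2) = 4
t_q=9/4 is in segment 0 (τ=9/4); S_0(τ)=-287557/82688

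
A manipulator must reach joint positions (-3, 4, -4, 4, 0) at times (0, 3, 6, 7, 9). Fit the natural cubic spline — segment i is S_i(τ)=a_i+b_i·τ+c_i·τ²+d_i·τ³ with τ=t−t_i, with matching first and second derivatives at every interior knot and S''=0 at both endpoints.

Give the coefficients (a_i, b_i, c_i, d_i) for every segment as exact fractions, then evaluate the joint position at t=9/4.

  seg 0: a=-3 b=2561/510 c=0 d=-457/1530
  seg 1: a=4 b=-776/255 c=-457/170 d=287/306
  seg 2: a=-4 b=3137/510 c=489/85 d=-1991/510
  seg 3: a=4 b=1516/255 c=-1013/170 d=1013/1020
S(9/4) = 53271/10880

Δ: Δ0=7/3, Δ1=-8/3, Δ2=8, Δ3=-2
row 1: diag=12, rhs=-30; c'=1/4, d'=-5/2
row 2: denom=8−3·1/4=29/4; d'=(64−3·-5/2)/(29/4)=286/29
row 3: denom=6−1·4/29=170/29; d'=(-60−1·286/29)/(170/29)=-1013/85
back: M3=-1013/85
back: M2=286/29−4/29·-1013/85=978/85
back: M1=-5/2−1/4·978/85=-457/85
M: M0=0, M1=-457/85, M2=978/85, M3=-1013/85, M4=0
seg 0: a=-3, c=M0/2=0, d=(M1−M0)/(6·3)=-457/1530, b=Δ0−h0·(2M0+M1)/6=2561/510
seg 1: a=4, c=M1/2=-457/170, d=(M2−M1)/(6·3)=287/306, b=Δ1−h1·(2M1+M2)/6=-776/255
seg 2: a=-4, c=M2/2=489/85, d=(M3−M2)/(6·1)=-1991/510, b=Δ2−h2·(2M2+M3)/6=3137/510
seg 3: a=4, c=M3/2=-1013/170, d=(M4−M3)/(6·2)=1013/1020, b=Δ3−h3·(2M3+M4)/6=1516/255
t_q=9/4 → seg 0, τ=9/4; S=-3+2561/510·τ+0·τ²+-457/1530·τ³=53271/10880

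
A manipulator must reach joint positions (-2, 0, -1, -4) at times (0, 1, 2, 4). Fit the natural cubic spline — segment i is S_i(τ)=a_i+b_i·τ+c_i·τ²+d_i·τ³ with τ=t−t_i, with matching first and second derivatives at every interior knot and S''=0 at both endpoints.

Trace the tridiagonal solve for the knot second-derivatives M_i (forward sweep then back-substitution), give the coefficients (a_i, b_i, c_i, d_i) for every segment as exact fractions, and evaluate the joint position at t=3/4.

  seg 0: a=-2 b=127/46 c=0 d=-35/46
  seg 1: a=0 b=11/23 c=-105/46 d=37/46
  seg 2: a=-1 b=-77/46 c=3/23 d=-1/46
S(3/4) = -737/2944

Δ: Δ0=2, Δ1=-1, Δ2=-3/2
row 1: diag=4, rhs=-18; c'=1/4, d'=-9/2
row 2: denom=6−1·1/4=23/4; d'=(-3−1·-9/2)/(23/4)=6/23
back: M2=6/23
back: M1=-9/2−1/4·6/23=-105/23
M: M0=0, M1=-105/23, M2=6/23, M3=0
seg 0: a=-2, c=M0/2=0, d=(M1−M0)/(6·1)=-35/46, b=Δ0−h0·(2M0+M1)/6=127/46
seg 1: a=0, c=M1/2=-105/46, d=(M2−M1)/(6·1)=37/46, b=Δ1−h1·(2M1+M2)/6=11/23
seg 2: a=-1, c=M2/2=3/23, d=(M3−M2)/(6·2)=-1/46, b=Δ2−h2·(2M2+M3)/6=-77/46
t_q=3/4 → seg 0, τ=3/4; S=-2+127/46·τ+0·τ²+-35/46·τ³=-737/2944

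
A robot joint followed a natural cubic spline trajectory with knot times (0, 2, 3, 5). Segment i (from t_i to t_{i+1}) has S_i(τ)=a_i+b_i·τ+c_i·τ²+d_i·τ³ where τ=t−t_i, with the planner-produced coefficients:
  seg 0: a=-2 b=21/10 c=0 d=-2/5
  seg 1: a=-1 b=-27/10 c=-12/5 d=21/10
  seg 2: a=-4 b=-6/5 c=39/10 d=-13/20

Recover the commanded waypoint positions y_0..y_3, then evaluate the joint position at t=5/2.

y_0 = S_0(0) = a_0 = -2
y_1 = S_1(0) = a_1 = -1
y_2 = S_2(0) = a_2 = -4
y_3 = S_2(2) = 4
t_q=5/2 is in segment 1 (τ=1/2); S_1(τ)=-43/16

y_0=-2 y_1=-1 y_2=-4 y_3=4
S(5/2) = -43/16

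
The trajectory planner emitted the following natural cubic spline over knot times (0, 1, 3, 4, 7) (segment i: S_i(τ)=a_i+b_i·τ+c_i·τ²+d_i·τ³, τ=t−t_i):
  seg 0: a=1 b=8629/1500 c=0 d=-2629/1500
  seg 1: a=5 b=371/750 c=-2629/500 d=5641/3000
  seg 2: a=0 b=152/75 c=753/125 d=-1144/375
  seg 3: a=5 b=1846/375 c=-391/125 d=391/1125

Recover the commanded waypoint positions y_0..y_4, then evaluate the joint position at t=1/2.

y_0=1 y_1=5 y_2=0 y_3=5 y_4=1
S(1/2) = 14629/4000

y_0 = S_0(0) = a_0 = 1
y_1 = S_1(0) = a_1 = 5
y_2 = S_2(0) = a_2 = 0
y_3 = S_3(0) = a_3 = 5
y_4 = S_3(3) = 1
t_q=1/2 is in segment 0 (τ=1/2); S_0(τ)=14629/4000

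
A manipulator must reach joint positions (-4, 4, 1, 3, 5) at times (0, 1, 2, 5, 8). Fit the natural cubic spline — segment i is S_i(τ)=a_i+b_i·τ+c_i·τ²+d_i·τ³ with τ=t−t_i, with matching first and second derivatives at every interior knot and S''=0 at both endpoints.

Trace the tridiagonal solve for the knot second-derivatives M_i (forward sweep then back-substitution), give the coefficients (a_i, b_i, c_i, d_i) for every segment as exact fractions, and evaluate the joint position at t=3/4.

Δ: Δ0=8, Δ1=-3, Δ2=2/3, Δ3=2/3
row 1: diag=4, rhs=-66; c'=1/4, d'=-33/2
row 2: denom=8−1·1/4=31/4; d'=(22−1·-33/2)/(31/4)=154/31
row 3: denom=12−3·12/31=336/31; d'=(0−3·154/31)/(336/31)=-11/8
back: M3=-11/8
back: M2=154/31−12/31·-11/8=11/2
back: M1=-33/2−1/4·11/2=-143/8
M: M0=0, M1=-143/8, M2=11/2, M3=-11/8, M4=0
seg 0: a=-4, c=M0/2=0, d=(M1−M0)/(6·1)=-143/48, b=Δ0−h0·(2M0+M1)/6=527/48
seg 1: a=4, c=M1/2=-143/16, d=(M2−M1)/(6·1)=187/48, b=Δ1−h1·(2M1+M2)/6=49/24
seg 2: a=1, c=M2/2=11/4, d=(M3−M2)/(6·3)=-55/144, b=Δ2−h2·(2M2+M3)/6=-199/48
seg 3: a=3, c=M3/2=-11/16, d=(M4−M3)/(6·3)=11/144, b=Δ3−h3·(2M3+M4)/6=49/24
t_q=3/4 → seg 0, τ=3/4; S=-4+527/48·τ+0·τ²+-143/48·τ³=3049/1024

  seg 0: a=-4 b=527/48 c=0 d=-143/48
  seg 1: a=4 b=49/24 c=-143/16 d=187/48
  seg 2: a=1 b=-199/48 c=11/4 d=-55/144
  seg 3: a=3 b=49/24 c=-11/16 d=11/144
S(3/4) = 3049/1024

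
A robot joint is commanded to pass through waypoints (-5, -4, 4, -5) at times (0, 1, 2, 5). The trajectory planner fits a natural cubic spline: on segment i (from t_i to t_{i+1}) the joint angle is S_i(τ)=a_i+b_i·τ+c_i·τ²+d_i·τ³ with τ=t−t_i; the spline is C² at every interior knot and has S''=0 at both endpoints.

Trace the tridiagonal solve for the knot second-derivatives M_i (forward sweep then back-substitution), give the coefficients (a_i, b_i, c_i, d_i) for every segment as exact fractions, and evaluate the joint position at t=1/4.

Δ: Δ0=1, Δ1=8, Δ2=-3
row 1: diag=4, rhs=42; c'=1/4, d'=21/2
row 2: denom=8−1·1/4=31/4; d'=(-66−1·21/2)/(31/4)=-306/31
back: M2=-306/31
back: M1=21/2−1/4·-306/31=402/31
M: M0=0, M1=402/31, M2=-306/31, M3=0
seg 0: a=-5, c=M0/2=0, d=(M1−M0)/(6·1)=67/31, b=Δ0−h0·(2M0+M1)/6=-36/31
seg 1: a=-4, c=M1/2=201/31, d=(M2−M1)/(6·1)=-118/31, b=Δ1−h1·(2M1+M2)/6=165/31
seg 2: a=4, c=M2/2=-153/31, d=(M3−M2)/(6·3)=17/31, b=Δ2−h2·(2M2+M3)/6=213/31
t_q=1/4 → seg 0, τ=1/4; S=-5+-36/31·τ+0·τ²+67/31·τ³=-10429/1984

  seg 0: a=-5 b=-36/31 c=0 d=67/31
  seg 1: a=-4 b=165/31 c=201/31 d=-118/31
  seg 2: a=4 b=213/31 c=-153/31 d=17/31
S(1/4) = -10429/1984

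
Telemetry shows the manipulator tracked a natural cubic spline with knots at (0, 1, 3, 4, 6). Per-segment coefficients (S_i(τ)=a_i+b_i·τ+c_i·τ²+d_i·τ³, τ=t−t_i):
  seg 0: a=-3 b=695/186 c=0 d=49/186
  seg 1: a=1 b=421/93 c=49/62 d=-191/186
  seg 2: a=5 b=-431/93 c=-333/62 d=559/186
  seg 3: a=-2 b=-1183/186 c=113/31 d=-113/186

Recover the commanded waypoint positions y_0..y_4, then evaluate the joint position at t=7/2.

y_0=-3 y_1=1 y_2=5 y_3=-2 y_4=-5
S(7/2) = 851/496

y_0 = S_0(0) = a_0 = -3
y_1 = S_1(0) = a_1 = 1
y_2 = S_2(0) = a_2 = 5
y_3 = S_3(0) = a_3 = -2
y_4 = S_3(2) = -5
t_q=7/2 is in segment 2 (τ=1/2); S_2(τ)=851/496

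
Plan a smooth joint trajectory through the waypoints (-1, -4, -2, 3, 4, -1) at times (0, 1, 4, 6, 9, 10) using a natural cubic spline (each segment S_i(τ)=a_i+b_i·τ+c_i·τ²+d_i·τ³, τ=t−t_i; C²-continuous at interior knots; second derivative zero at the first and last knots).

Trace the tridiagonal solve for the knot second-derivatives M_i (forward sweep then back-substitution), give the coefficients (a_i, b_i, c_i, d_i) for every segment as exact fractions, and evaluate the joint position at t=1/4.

  seg 0: a=-1 b=-6577/1914 c=0 d=835/1914
  seg 1: a=-4 b=-2036/957 c=835/638 d=-197/1566
  seg 2: a=-2 b=4457/1914 c=169/957 d=-1/22
  seg 3: a=3 b=4765/1914 c=-92/957 d=-325/1566
  seg 4: a=4 b=-3532/957 c=-1253/638 d=1253/1914
S(1/4) = -75631/40832

Δ: Δ0=-3, Δ1=2/3, Δ2=5/2, Δ3=1/3, Δ4=-5
row 1: diag=8, rhs=22; c'=3/8, d'=11/4
row 2: denom=10−3·3/8=71/8; d'=(11−3·11/4)/(71/8)=22/71
row 3: denom=10−2·16/71=678/71; d'=(-13−2·22/71)/(678/71)=-967/678
row 4: denom=8−3·71/226=1595/226; d'=(-32−3·-967/678)/(1595/226)=-1253/319
back: M4=-1253/319
back: M3=-967/678−71/226·-1253/319=-184/957
back: M2=22/71−16/71·-184/957=338/957
back: M1=11/4−3/8·338/957=835/319
M: M0=0, M1=835/319, M2=338/957, M3=-184/957, M4=-1253/319, M5=0
seg 0: a=-1, c=M0/2=0, d=(M1−M0)/(6·1)=835/1914, b=Δ0−h0·(2M0+M1)/6=-6577/1914
seg 1: a=-4, c=M1/2=835/638, d=(M2−M1)/(6·3)=-197/1566, b=Δ1−h1·(2M1+M2)/6=-2036/957
seg 2: a=-2, c=M2/2=169/957, d=(M3−M2)/(6·2)=-1/22, b=Δ2−h2·(2M2+M3)/6=4457/1914
seg 3: a=3, c=M3/2=-92/957, d=(M4−M3)/(6·3)=-325/1566, b=Δ3−h3·(2M3+M4)/6=4765/1914
seg 4: a=4, c=M4/2=-1253/638, d=(M5−M4)/(6·1)=1253/1914, b=Δ4−h4·(2M4+M5)/6=-3532/957
t_q=1/4 → seg 0, τ=1/4; S=-1+-6577/1914·τ+0·τ²+835/1914·τ³=-75631/40832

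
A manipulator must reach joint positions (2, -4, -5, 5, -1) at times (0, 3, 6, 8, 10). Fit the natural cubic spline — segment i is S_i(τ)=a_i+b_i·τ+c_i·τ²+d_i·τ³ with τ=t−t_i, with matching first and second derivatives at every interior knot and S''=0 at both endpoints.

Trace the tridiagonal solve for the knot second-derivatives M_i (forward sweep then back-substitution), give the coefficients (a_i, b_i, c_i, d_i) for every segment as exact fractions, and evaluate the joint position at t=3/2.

Δ: Δ0=-2, Δ1=-1/3, Δ2=5, Δ3=-3
row 1: diag=12, rhs=10; c'=1/4, d'=5/6
row 2: denom=10−3·1/4=37/4; d'=(32−3·5/6)/(37/4)=118/37
row 3: denom=8−2·8/37=280/37; d'=(-48−2·118/37)/(280/37)=-503/70
back: M3=-503/70
back: M2=118/37−8/37·-503/70=166/35
back: M1=5/6−1/4·166/35=-37/105
M: M0=0, M1=-37/105, M2=166/35, M3=-503/70, M4=0
seg 0: a=2, c=M0/2=0, d=(M1−M0)/(6·3)=-37/1890, b=Δ0−h0·(2M0+M1)/6=-383/210
seg 1: a=-4, c=M1/2=-37/210, d=(M2−M1)/(6·3)=107/378, b=Δ1−h1·(2M1+M2)/6=-247/105
seg 2: a=-5, c=M2/2=83/35, d=(M3−M2)/(6·2)=-167/168, b=Δ2−h2·(2M2+M3)/6=127/30
seg 3: a=5, c=M3/2=-503/140, d=(M4−M3)/(6·2)=503/840, b=Δ3−h3·(2M3+M4)/6=188/105
t_q=3/2 → seg 0, τ=3/2; S=2+-383/210·τ+0·τ²+-37/1890·τ³=-449/560

  seg 0: a=2 b=-383/210 c=0 d=-37/1890
  seg 1: a=-4 b=-247/105 c=-37/210 d=107/378
  seg 2: a=-5 b=127/30 c=83/35 d=-167/168
  seg 3: a=5 b=188/105 c=-503/140 d=503/840
S(3/2) = -449/560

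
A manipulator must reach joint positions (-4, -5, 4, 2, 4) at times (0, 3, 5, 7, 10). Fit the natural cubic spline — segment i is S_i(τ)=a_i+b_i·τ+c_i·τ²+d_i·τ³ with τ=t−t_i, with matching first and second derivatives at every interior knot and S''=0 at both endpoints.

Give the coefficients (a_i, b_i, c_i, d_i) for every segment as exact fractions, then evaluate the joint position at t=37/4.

Δ: Δ0=-1/3, Δ1=9/2, Δ2=-1, Δ3=2/3
row 1: diag=10, rhs=29; c'=1/5, d'=29/10
row 2: denom=8−2·1/5=38/5; d'=(-33−2·29/10)/(38/5)=-97/19
row 3: denom=10−2·5/19=180/19; d'=(10−2·-97/19)/(180/19)=32/15
back: M3=32/15
back: M2=-97/19−5/19·32/15=-17/3
back: M1=29/10−1/5·-17/3=121/30
M: M0=0, M1=121/30, M2=-17/3, M3=32/15, M4=0
seg 0: a=-4, c=M0/2=0, d=(M1−M0)/(6·3)=121/540, b=Δ0−h0·(2M0+M1)/6=-47/20
seg 1: a=-5, c=M1/2=121/60, d=(M2−M1)/(6·2)=-97/120, b=Δ1−h1·(2M1+M2)/6=37/10
seg 2: a=4, c=M2/2=-17/6, d=(M3−M2)/(6·2)=13/20, b=Δ2−h2·(2M2+M3)/6=31/15
seg 3: a=2, c=M3/2=16/15, d=(M4−M3)/(6·3)=-16/135, b=Δ3−h3·(2M3+M4)/6=-22/15
t_q=37/4 → seg 3, τ=9/4; S=2+-22/15·τ+16/15·τ²+-16/135·τ³=11/4

  seg 0: a=-4 b=-47/20 c=0 d=121/540
  seg 1: a=-5 b=37/10 c=121/60 d=-97/120
  seg 2: a=4 b=31/15 c=-17/6 d=13/20
  seg 3: a=2 b=-22/15 c=16/15 d=-16/135
S(37/4) = 11/4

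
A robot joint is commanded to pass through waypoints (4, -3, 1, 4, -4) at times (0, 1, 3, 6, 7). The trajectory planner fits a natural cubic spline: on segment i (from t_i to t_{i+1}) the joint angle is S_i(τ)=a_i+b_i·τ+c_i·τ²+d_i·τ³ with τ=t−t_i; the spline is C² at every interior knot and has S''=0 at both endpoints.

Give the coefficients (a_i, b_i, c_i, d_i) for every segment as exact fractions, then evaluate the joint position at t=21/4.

Δ: Δ0=-7, Δ1=2, Δ2=1, Δ3=-8
row 1: diag=6, rhs=54; c'=1/3, d'=9
row 2: denom=10−2·1/3=28/3; d'=(-6−2·9)/(28/3)=-18/7
row 3: denom=8−3·9/28=197/28; d'=(-54−3·-18/7)/(197/28)=-1296/197
back: M3=-1296/197
back: M2=-18/7−9/28·-1296/197=-90/197
back: M1=9−1/3·-90/197=1803/197
M: M0=0, M1=1803/197, M2=-90/197, M3=-1296/197, M4=0
seg 0: a=4, c=M0/2=0, d=(M1−M0)/(6·1)=601/394, b=Δ0−h0·(2M0+M1)/6=-3359/394
seg 1: a=-3, c=M1/2=1803/394, d=(M2−M1)/(6·2)=-631/788, b=Δ1−h1·(2M1+M2)/6=-778/197
seg 2: a=1, c=M2/2=-45/197, d=(M3−M2)/(6·3)=-67/197, b=Δ2−h2·(2M2+M3)/6=935/197
seg 3: a=4, c=M3/2=-648/197, d=(M4−M3)/(6·1)=216/197, b=Δ3−h3·(2M3+M4)/6=-1144/197
t_q=21/4 → seg 2, τ=9/4; S=1+935/197·τ+-45/197·τ²+-67/197·τ³=83825/12608

  seg 0: a=4 b=-3359/394 c=0 d=601/394
  seg 1: a=-3 b=-778/197 c=1803/394 d=-631/788
  seg 2: a=1 b=935/197 c=-45/197 d=-67/197
  seg 3: a=4 b=-1144/197 c=-648/197 d=216/197
S(21/4) = 83825/12608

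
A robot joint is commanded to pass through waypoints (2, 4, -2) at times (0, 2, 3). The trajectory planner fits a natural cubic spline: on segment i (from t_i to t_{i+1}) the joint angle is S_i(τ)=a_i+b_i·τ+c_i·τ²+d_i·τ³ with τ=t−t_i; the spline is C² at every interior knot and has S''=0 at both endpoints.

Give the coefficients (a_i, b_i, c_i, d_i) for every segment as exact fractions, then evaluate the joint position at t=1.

  seg 0: a=2 b=10/3 c=0 d=-7/12
  seg 1: a=4 b=-11/3 c=-7/2 d=7/6
S(1) = 19/4

Δ: Δ0=1, Δ1=-6
row 1: diag=6, rhs=-42; c'=1/6, d'=-7
back: M1=-7
M: M0=0, M1=-7, M2=0
seg 0: a=2, c=M0/2=0, d=(M1−M0)/(6·2)=-7/12, b=Δ0−h0·(2M0+M1)/6=10/3
seg 1: a=4, c=M1/2=-7/2, d=(M2−M1)/(6·1)=7/6, b=Δ1−h1·(2M1+M2)/6=-11/3
t_q=1 → seg 0, τ=1; S=2+10/3·τ+0·τ²+-7/12·τ³=19/4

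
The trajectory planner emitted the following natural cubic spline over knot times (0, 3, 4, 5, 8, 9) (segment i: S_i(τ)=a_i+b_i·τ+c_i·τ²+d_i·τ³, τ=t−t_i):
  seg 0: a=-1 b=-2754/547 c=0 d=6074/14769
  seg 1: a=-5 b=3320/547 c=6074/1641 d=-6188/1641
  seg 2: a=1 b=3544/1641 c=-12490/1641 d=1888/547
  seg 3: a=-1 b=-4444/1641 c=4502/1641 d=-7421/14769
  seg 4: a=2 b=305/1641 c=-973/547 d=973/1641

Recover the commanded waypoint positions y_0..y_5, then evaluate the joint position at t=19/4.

y_0=-1 y_1=-5 y_2=1 y_3=-1 y_4=2 y_5=1
S(19/4) = -899/4376

y_0 = S_0(0) = a_0 = -1
y_1 = S_1(0) = a_1 = -5
y_2 = S_2(0) = a_2 = 1
y_3 = S_3(0) = a_3 = -1
y_4 = S_4(0) = a_4 = 2
y_5 = S_4(1) = 1
t_q=19/4 is in segment 2 (τ=3/4); S_2(τ)=-899/4376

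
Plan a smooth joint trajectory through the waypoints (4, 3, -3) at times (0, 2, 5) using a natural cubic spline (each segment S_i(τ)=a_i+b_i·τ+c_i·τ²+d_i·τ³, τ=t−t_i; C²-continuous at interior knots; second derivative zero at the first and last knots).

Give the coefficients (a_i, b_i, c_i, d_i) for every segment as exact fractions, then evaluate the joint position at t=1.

  seg 0: a=4 b=-1/5 c=0 d=-3/40
  seg 1: a=3 b=-11/10 c=-9/20 d=1/20
S(1) = 149/40

Δ: Δ0=-1/2, Δ1=-2
row 1: diag=10, rhs=-9; c'=3/10, d'=-9/10
back: M1=-9/10
M: M0=0, M1=-9/10, M2=0
seg 0: a=4, c=M0/2=0, d=(M1−M0)/(6·2)=-3/40, b=Δ0−h0·(2M0+M1)/6=-1/5
seg 1: a=3, c=M1/2=-9/20, d=(M2−M1)/(6·3)=1/20, b=Δ1−h1·(2M1+M2)/6=-11/10
t_q=1 → seg 0, τ=1; S=4+-1/5·τ+0·τ²+-3/40·τ³=149/40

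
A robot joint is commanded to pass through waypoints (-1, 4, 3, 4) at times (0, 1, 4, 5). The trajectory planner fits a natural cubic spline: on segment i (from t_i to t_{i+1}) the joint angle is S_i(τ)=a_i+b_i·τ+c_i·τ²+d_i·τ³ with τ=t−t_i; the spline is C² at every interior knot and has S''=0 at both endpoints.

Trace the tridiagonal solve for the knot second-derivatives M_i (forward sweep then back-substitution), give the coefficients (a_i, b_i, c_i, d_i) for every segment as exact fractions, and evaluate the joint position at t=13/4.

  seg 0: a=-1 b=193/33 c=0 d=-28/33
  seg 1: a=4 b=109/33 c=-28/11 d=4/9
  seg 2: a=3 b=1/33 c=16/11 d=-16/33
S(13/4) = 635/176

Δ: Δ0=5, Δ1=-1/3, Δ2=1
row 1: diag=8, rhs=-32; c'=3/8, d'=-4
row 2: denom=8−3·3/8=55/8; d'=(8−3·-4)/(55/8)=32/11
back: M2=32/11
back: M1=-4−3/8·32/11=-56/11
M: M0=0, M1=-56/11, M2=32/11, M3=0
seg 0: a=-1, c=M0/2=0, d=(M1−M0)/(6·1)=-28/33, b=Δ0−h0·(2M0+M1)/6=193/33
seg 1: a=4, c=M1/2=-28/11, d=(M2−M1)/(6·3)=4/9, b=Δ1−h1·(2M1+M2)/6=109/33
seg 2: a=3, c=M2/2=16/11, d=(M3−M2)/(6·1)=-16/33, b=Δ2−h2·(2M2+M3)/6=1/33
t_q=13/4 → seg 1, τ=9/4; S=4+109/33·τ+-28/11·τ²+4/9·τ³=635/176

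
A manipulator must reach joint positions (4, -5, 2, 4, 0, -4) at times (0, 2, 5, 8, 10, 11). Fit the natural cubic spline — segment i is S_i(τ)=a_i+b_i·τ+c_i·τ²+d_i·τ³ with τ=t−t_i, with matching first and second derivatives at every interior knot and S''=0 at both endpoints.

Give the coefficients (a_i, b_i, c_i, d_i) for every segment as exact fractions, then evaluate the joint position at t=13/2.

  seg 0: a=4 b=-2861/473 c=0 d=1465/3784
  seg 1: a=-5 b=-1327/946 c=4395/1892 d=-18349/51084
  seg 2: a=2 b=5367/1892 c=-1291/1419 d=3175/51084
  seg 3: a=4 b=-893/946 c=-663/1892 d=-42/473
  seg 4: a=0 b=-3227/946 c=-1671/1892 d=557/1892
S(13/2) = 66867/15136

Δ: Δ0=-9/2, Δ1=7/3, Δ2=2/3, Δ3=-2, Δ4=-4
row 1: diag=10, rhs=41; c'=3/10, d'=41/10
row 2: denom=12−3·3/10=111/10; d'=(-10−3·41/10)/(111/10)=-223/111
row 3: denom=10−3·10/37=340/37; d'=(-16−3·-223/111)/(340/37)=-369/340
row 4: denom=6−2·37/170=473/85; d'=(-12−2·-369/340)/(473/85)=-1671/946
back: M4=-1671/946
back: M3=-369/340−37/170·-1671/946=-663/946
back: M2=-223/111−10/37·-663/946=-2582/1419
back: M1=41/10−3/10·-2582/1419=4395/946
M: M0=0, M1=4395/946, M2=-2582/1419, M3=-663/946, M4=-1671/946, M5=0
seg 0: a=4, c=M0/2=0, d=(M1−M0)/(6·2)=1465/3784, b=Δ0−h0·(2M0+M1)/6=-2861/473
seg 1: a=-5, c=M1/2=4395/1892, d=(M2−M1)/(6·3)=-18349/51084, b=Δ1−h1·(2M1+M2)/6=-1327/946
seg 2: a=2, c=M2/2=-1291/1419, d=(M3−M2)/(6·3)=3175/51084, b=Δ2−h2·(2M2+M3)/6=5367/1892
seg 3: a=4, c=M3/2=-663/1892, d=(M4−M3)/(6·2)=-42/473, b=Δ3−h3·(2M3+M4)/6=-893/946
seg 4: a=0, c=M4/2=-1671/1892, d=(M5−M4)/(6·1)=557/1892, b=Δ4−h4·(2M4+M5)/6=-3227/946
t_q=13/2 → seg 2, τ=3/2; S=2+5367/1892·τ+-1291/1419·τ²+3175/51084·τ³=66867/15136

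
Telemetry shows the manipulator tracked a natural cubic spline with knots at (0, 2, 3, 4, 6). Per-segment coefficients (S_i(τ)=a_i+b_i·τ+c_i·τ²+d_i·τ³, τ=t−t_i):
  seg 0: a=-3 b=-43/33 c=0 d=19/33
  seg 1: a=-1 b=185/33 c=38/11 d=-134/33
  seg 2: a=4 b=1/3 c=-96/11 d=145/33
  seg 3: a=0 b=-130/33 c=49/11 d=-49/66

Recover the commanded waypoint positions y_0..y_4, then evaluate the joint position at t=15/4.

y_0=-3 y_1=-1 y_2=4 y_3=0 y_4=4
S(15/4) = 841/704

y_0 = S_0(0) = a_0 = -3
y_1 = S_1(0) = a_1 = -1
y_2 = S_2(0) = a_2 = 4
y_3 = S_3(0) = a_3 = 0
y_4 = S_3(2) = 4
t_q=15/4 is in segment 2 (τ=3/4); S_2(τ)=841/704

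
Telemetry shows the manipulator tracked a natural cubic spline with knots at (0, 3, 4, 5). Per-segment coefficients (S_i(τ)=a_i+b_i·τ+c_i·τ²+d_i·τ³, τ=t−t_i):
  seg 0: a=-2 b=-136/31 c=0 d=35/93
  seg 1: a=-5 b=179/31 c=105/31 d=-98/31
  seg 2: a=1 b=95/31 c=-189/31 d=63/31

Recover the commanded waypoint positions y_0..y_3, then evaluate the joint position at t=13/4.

y_0 = S_0(0) = a_0 = -2
y_1 = S_1(0) = a_1 = -5
y_2 = S_2(0) = a_2 = 1
y_3 = S_2(1) = 0
t_q=13/4 is in segment 1 (τ=1/4); S_1(τ)=-3367/992

y_0=-2 y_1=-5 y_2=1 y_3=0
S(13/4) = -3367/992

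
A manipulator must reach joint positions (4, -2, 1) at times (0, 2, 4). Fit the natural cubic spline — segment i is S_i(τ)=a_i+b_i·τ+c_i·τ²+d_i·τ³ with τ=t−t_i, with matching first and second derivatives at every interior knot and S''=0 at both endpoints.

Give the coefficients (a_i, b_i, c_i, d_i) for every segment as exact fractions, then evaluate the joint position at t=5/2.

Δ: Δ0=-3, Δ1=3/2
row 1: diag=8, rhs=27; c'=1/4, d'=27/8
back: M1=27/8
M: M0=0, M1=27/8, M2=0
seg 0: a=4, c=M0/2=0, d=(M1−M0)/(6·2)=9/32, b=Δ0−h0·(2M0+M1)/6=-33/8
seg 1: a=-2, c=M1/2=27/16, d=(M2−M1)/(6·2)=-9/32, b=Δ1−h1·(2M1+M2)/6=-3/4
t_q=5/2 → seg 1, τ=1/2; S=-2+-3/4·τ+27/16·τ²+-9/32·τ³=-509/256

  seg 0: a=4 b=-33/8 c=0 d=9/32
  seg 1: a=-2 b=-3/4 c=27/16 d=-9/32
S(5/2) = -509/256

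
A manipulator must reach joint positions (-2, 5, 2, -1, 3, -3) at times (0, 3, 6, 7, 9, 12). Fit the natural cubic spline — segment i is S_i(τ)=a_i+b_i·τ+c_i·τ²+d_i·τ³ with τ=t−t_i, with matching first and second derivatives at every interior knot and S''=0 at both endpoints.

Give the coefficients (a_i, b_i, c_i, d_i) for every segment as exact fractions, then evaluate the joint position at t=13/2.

Δ: Δ0=7/3, Δ1=-1, Δ2=-3, Δ3=2, Δ4=-2
row 1: diag=12, rhs=-20; c'=1/4, d'=-5/3
row 2: denom=8−3·1/4=29/4; d'=(-12−3·-5/3)/(29/4)=-28/29
row 3: denom=6−1·4/29=170/29; d'=(30−1·-28/29)/(170/29)=449/85
row 4: denom=10−2·29/85=792/85; d'=(-24−2·449/85)/(792/85)=-1469/396
back: M4=-1469/396
back: M3=449/85−29/85·-1469/396=2593/396
back: M2=-28/29−4/29·2593/396=-185/99
back: M1=-5/3−1/4·-185/99=-475/396
M: M0=0, M1=-475/396, M2=-185/99, M3=2593/396, M4=-1469/396, M5=0
seg 0: a=-2, c=M0/2=0, d=(M1−M0)/(6·3)=-475/7128, b=Δ0−h0·(2M0+M1)/6=2323/792
seg 1: a=5, c=M1/2=-475/792, d=(M2−M1)/(6·3)=-265/7128, b=Δ1−h1·(2M1+M2)/6=449/396
seg 2: a=2, c=M2/2=-185/198, d=(M3−M2)/(6·1)=101/72, b=Δ2−h2·(2M2+M3)/6=-2747/792
seg 3: a=-1, c=M3/2=2593/792, d=(M4−M3)/(6·2)=-677/792, b=Δ3−h3·(2M3+M4)/6=-149/132
seg 4: a=3, c=M4/2=-1469/792, d=(M5−M4)/(6·3)=1469/7128, b=Δ4−h4·(2M4+M5)/6=677/396
t_q=13/2 → seg 2, τ=1/2; S=2+-2747/792·τ+-185/198·τ²+101/72·τ³=1315/6336

  seg 0: a=-2 b=2323/792 c=0 d=-475/7128
  seg 1: a=5 b=449/396 c=-475/792 d=-265/7128
  seg 2: a=2 b=-2747/792 c=-185/198 d=101/72
  seg 3: a=-1 b=-149/132 c=2593/792 d=-677/792
  seg 4: a=3 b=677/396 c=-1469/792 d=1469/7128
S(13/2) = 1315/6336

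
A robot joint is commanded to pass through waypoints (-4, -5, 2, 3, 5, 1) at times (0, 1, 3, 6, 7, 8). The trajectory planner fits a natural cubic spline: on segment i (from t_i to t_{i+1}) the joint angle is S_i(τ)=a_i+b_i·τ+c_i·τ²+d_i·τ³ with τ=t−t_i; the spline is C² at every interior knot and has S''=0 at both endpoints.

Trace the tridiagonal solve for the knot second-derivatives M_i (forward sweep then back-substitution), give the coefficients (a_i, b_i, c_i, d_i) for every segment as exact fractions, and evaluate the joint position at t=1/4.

Δ: Δ0=-1, Δ1=7/2, Δ2=1/3, Δ3=2, Δ4=-4
row 1: diag=6, rhs=27; c'=1/3, d'=9/2
row 2: denom=10−2·1/3=28/3; d'=(-19−2·9/2)/(28/3)=-3
row 3: denom=8−3·9/28=197/28; d'=(10−3·-3)/(197/28)=532/197
row 4: denom=4−1·28/197=760/197; d'=(-36−1·532/197)/(760/197)=-953/95
back: M4=-953/95
back: M3=532/197−28/197·-953/95=392/95
back: M2=-3−9/28·392/95=-411/95
back: M1=9/2−1/3·-411/95=1129/190
M: M0=0, M1=1129/190, M2=-411/95, M3=392/95, M4=-953/95, M5=0
seg 0: a=-4, c=M0/2=0, d=(M1−M0)/(6·1)=1129/1140, b=Δ0−h0·(2M0+M1)/6=-2269/1140
seg 1: a=-5, c=M1/2=1129/380, d=(M2−M1)/(6·2)=-1951/2280, b=Δ1−h1·(2M1+M2)/6=559/570
seg 2: a=2, c=M2/2=-411/190, d=(M3−M2)/(6·3)=803/1710, b=Δ2−h2·(2M2+M3)/6=148/57
seg 3: a=3, c=M3/2=196/95, d=(M4−M3)/(6·1)=-269/114, b=Δ3−h3·(2M3+M4)/6=1309/570
seg 4: a=5, c=M4/2=-953/190, d=(M5−M4)/(6·1)=953/570, b=Δ4−h4·(2M4+M5)/6=-187/285
t_q=1/4 → seg 0, τ=1/4; S=-4+-2269/1140·τ+0·τ²+1129/1140·τ³=-21801/4864

  seg 0: a=-4 b=-2269/1140 c=0 d=1129/1140
  seg 1: a=-5 b=559/570 c=1129/380 d=-1951/2280
  seg 2: a=2 b=148/57 c=-411/190 d=803/1710
  seg 3: a=3 b=1309/570 c=196/95 d=-269/114
  seg 4: a=5 b=-187/285 c=-953/190 d=953/570
S(1/4) = -21801/4864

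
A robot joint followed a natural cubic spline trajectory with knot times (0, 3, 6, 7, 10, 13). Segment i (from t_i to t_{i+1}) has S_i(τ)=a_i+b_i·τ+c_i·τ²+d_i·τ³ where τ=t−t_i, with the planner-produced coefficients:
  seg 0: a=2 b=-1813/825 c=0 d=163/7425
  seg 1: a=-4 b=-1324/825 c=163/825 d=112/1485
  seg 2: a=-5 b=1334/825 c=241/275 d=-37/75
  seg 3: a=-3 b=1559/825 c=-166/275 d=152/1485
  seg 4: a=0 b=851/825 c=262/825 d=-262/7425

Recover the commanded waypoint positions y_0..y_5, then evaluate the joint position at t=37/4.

y_0 = S_0(0) = a_0 = 2
y_1 = S_1(0) = a_1 = -4
y_2 = S_2(0) = a_2 = -5
y_3 = S_3(0) = a_3 = -3
y_4 = S_4(0) = a_4 = 0
y_5 = S_4(3) = 5
t_q=37/4 is in segment 3 (τ=9/4); S_3(τ)=-351/550

y_0=2 y_1=-4 y_2=-5 y_3=-3 y_4=0 y_5=5
S(37/4) = -351/550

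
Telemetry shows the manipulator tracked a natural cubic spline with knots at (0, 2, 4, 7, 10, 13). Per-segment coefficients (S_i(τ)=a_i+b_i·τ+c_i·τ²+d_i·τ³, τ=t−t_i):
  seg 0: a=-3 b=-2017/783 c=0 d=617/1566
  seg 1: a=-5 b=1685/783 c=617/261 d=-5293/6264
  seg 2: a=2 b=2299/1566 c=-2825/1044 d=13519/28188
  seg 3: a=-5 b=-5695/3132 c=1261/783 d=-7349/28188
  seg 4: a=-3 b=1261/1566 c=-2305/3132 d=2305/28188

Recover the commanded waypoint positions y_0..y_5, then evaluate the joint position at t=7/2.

y_0=-3 y_1=-5 y_2=2 y_3=-5 y_4=-3 y_5=-5
S(7/2) = 11611/16704

y_0 = S_0(0) = a_0 = -3
y_1 = S_1(0) = a_1 = -5
y_2 = S_2(0) = a_2 = 2
y_3 = S_3(0) = a_3 = -5
y_4 = S_4(0) = a_4 = -3
y_5 = S_4(3) = -5
t_q=7/2 is in segment 1 (τ=3/2); S_1(τ)=11611/16704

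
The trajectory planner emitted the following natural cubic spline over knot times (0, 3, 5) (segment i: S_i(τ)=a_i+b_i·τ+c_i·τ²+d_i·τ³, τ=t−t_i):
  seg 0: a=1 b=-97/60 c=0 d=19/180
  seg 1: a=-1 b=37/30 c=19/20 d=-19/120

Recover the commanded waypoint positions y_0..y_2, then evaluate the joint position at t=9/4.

y_0 = S_0(0) = a_0 = 1
y_1 = S_1(0) = a_1 = -1
y_2 = S_1(2) = 4
t_q=9/4 is in segment 0 (τ=9/4); S_0(τ)=-1837/1280

y_0=1 y_1=-1 y_2=4
S(9/4) = -1837/1280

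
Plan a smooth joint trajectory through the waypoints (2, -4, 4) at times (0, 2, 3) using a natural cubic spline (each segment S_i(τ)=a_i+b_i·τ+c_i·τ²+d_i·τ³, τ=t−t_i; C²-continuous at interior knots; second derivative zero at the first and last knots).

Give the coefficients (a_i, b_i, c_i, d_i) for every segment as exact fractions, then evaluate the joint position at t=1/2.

Δ: Δ0=-3, Δ1=8
row 1: diag=6, rhs=66; c'=1/6, d'=11
back: M1=11
M: M0=0, M1=11, M2=0
seg 0: a=2, c=M0/2=0, d=(M1−M0)/(6·2)=11/12, b=Δ0−h0·(2M0+M1)/6=-20/3
seg 1: a=-4, c=M1/2=11/2, d=(M2−M1)/(6·1)=-11/6, b=Δ1−h1·(2M1+M2)/6=13/3
t_q=1/2 → seg 0, τ=1/2; S=2+-20/3·τ+0·τ²+11/12·τ³=-39/32

  seg 0: a=2 b=-20/3 c=0 d=11/12
  seg 1: a=-4 b=13/3 c=11/2 d=-11/6
S(1/2) = -39/32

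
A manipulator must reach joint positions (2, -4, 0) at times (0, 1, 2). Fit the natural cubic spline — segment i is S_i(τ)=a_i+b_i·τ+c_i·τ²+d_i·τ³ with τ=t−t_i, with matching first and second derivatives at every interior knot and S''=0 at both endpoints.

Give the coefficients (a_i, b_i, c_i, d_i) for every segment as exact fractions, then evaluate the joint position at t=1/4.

Δ: Δ0=-6, Δ1=4
row 1: diag=4, rhs=60; c'=1/4, d'=15
back: M1=15
M: M0=0, M1=15, M2=0
seg 0: a=2, c=M0/2=0, d=(M1−M0)/(6·1)=5/2, b=Δ0−h0·(2M0+M1)/6=-17/2
seg 1: a=-4, c=M1/2=15/2, d=(M2−M1)/(6·1)=-5/2, b=Δ1−h1·(2M1+M2)/6=-1
t_q=1/4 → seg 0, τ=1/4; S=2+-17/2·τ+0·τ²+5/2·τ³=-11/128

  seg 0: a=2 b=-17/2 c=0 d=5/2
  seg 1: a=-4 b=-1 c=15/2 d=-5/2
S(1/4) = -11/128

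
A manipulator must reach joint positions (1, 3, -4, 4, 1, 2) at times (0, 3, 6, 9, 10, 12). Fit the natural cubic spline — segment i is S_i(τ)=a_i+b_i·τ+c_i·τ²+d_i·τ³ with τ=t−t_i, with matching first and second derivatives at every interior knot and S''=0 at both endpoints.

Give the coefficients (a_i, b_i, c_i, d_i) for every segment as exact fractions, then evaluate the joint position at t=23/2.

  seg 0: a=1 b=853/422 c=0 d=-1715/11394
  seg 1: a=3 b=-431/211 c=-1715/1266 d=4777/11394
  seg 2: a=-4 b=485/422 c=1531/633 d=-7265/11394
  seg 3: a=4 b=-328/211 c=-1401/422 d=791/422
  seg 4: a=1 b=-1085/422 c=486/211 d=-81/211
S(23/2) = 1739/1688

Δ: Δ0=2/3, Δ1=-7/3, Δ2=8/3, Δ3=-3, Δ4=1/2
row 1: diag=12, rhs=-18; c'=1/4, d'=-3/2
row 2: denom=12−3·1/4=45/4; d'=(30−3·-3/2)/(45/4)=46/15
row 3: denom=8−3·4/15=36/5; d'=(-34−3·46/15)/(36/5)=-6
row 4: denom=6−1·5/36=211/36; d'=(21−1·-6)/(211/36)=972/211
back: M4=972/211
back: M3=-6−5/36·972/211=-1401/211
back: M2=46/15−4/15·-1401/211=3062/633
back: M1=-3/2−1/4·3062/633=-1715/633
M: M0=0, M1=-1715/633, M2=3062/633, M3=-1401/211, M4=972/211, M5=0
seg 0: a=1, c=M0/2=0, d=(M1−M0)/(6·3)=-1715/11394, b=Δ0−h0·(2M0+M1)/6=853/422
seg 1: a=3, c=M1/2=-1715/1266, d=(M2−M1)/(6·3)=4777/11394, b=Δ1−h1·(2M1+M2)/6=-431/211
seg 2: a=-4, c=M2/2=1531/633, d=(M3−M2)/(6·3)=-7265/11394, b=Δ2−h2·(2M2+M3)/6=485/422
seg 3: a=4, c=M3/2=-1401/422, d=(M4−M3)/(6·1)=791/422, b=Δ3−h3·(2M3+M4)/6=-328/211
seg 4: a=1, c=M4/2=486/211, d=(M5−M4)/(6·2)=-81/211, b=Δ4−h4·(2M4+M5)/6=-1085/422
t_q=23/2 → seg 4, τ=3/2; S=1+-1085/422·τ+486/211·τ²+-81/211·τ³=1739/1688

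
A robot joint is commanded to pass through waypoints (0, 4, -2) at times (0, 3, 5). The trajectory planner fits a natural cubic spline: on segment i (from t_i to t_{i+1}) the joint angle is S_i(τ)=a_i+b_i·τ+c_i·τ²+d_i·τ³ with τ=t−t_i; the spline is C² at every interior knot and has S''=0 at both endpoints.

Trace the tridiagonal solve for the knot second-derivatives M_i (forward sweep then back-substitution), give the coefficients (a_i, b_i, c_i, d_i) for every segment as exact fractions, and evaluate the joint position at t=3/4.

Δ: Δ0=4/3, Δ1=-3
row 1: diag=10, rhs=-26; c'=1/5, d'=-13/5
back: M1=-13/5
M: M0=0, M1=-13/5, M2=0
seg 0: a=0, c=M0/2=0, d=(M1−M0)/(6·3)=-13/90, b=Δ0−h0·(2M0+M1)/6=79/30
seg 1: a=4, c=M1/2=-13/10, d=(M2−M1)/(6·2)=13/60, b=Δ1−h1·(2M1+M2)/6=-19/15
t_q=3/4 → seg 0, τ=3/4; S=0+79/30·τ+0·τ²+-13/90·τ³=245/128

  seg 0: a=0 b=79/30 c=0 d=-13/90
  seg 1: a=4 b=-19/15 c=-13/10 d=13/60
S(3/4) = 245/128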